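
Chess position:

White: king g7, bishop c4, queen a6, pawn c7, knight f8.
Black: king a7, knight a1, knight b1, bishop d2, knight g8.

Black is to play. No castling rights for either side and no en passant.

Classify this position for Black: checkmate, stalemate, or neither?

Black to move; black king on a7.
In check: yes, from the white queen on a6.
King squares — a6: attacked by Bc4; b6: attacked by Qa6; b7: attacked by Qa6; a8: attacked by Qa6; b8: attacked by Pc7.
Legal moves for Black: none.
In check with no legal moves → checkmate.

checkmate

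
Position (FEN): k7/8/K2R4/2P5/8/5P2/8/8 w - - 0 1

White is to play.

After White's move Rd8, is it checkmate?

yes

After Rd8: black king on a8; in check: yes, from the white rook on d8.
King squares — a7: attacked by Ka6; b7: attacked by Ka6; b8: attacked by Rd8.
Black has no legal moves → checkmate.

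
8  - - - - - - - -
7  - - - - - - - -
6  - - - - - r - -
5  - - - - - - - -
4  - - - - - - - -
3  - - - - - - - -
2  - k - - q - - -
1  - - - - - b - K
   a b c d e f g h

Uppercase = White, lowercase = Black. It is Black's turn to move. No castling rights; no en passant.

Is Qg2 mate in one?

After Qg2: white king on h1; in check: yes, from the black queen on g2.
King squares — g1: attacked by Qg2; g2: attacked by Bf1; h2: attacked by Qg2.
White has no legal moves → checkmate.

yes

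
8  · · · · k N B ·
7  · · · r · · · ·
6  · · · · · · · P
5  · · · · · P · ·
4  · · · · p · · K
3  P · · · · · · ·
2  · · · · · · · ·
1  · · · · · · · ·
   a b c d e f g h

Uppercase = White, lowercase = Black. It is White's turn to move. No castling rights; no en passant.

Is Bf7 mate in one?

After Bf7: black king on e8; in check: yes, from the white bishop on f7.
Black has 5 legal replies: Kxf8, Kd8, Kxf7, Ke7, Rxf7.
In check but a legal move exists → not checkmate.

no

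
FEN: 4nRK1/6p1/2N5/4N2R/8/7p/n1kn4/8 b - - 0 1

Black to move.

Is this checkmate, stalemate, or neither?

Black to move; black king on c2.
In check: no.
Legal moves for Black include: Nc7, Nf6+, Nd6, Ne4, Nc4, Nf3, Nb3, Nf1, Nb1, Kc3, Kb3, Kb2, Kd1, Kc1, Kb1, Nb4, Nc3, Nc1, ... (list truncated; more exist).
Black has legal moves and is not in check → neither.

neither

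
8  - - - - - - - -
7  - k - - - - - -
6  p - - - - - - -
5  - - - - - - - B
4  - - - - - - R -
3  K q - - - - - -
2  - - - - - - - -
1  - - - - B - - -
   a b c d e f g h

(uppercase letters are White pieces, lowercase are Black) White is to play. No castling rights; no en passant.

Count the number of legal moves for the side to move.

1

White to move; king on a3.
In check: yes, from the black queen on b3.
Legal moves: Kxb3.
Count: 1.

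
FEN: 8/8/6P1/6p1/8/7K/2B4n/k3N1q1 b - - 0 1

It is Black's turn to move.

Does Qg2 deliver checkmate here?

no

After Qg2: white king on h3; in check: yes, from the black queen on g2.
White has 2 legal replies: Kxg2, Nxg2.
In check but a legal move exists → not checkmate.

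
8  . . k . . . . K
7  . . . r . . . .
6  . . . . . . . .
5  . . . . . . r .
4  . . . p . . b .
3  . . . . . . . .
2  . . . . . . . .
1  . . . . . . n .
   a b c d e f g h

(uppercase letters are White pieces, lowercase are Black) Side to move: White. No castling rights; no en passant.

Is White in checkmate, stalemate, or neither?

stalemate

White to move; white king on h8.
In check: no.
King squares — g7: attacked by Rg5; h7: attacked by Rd7; g8: attacked by Rg5.
Legal moves for White: none.
Not in check and no legal moves → stalemate.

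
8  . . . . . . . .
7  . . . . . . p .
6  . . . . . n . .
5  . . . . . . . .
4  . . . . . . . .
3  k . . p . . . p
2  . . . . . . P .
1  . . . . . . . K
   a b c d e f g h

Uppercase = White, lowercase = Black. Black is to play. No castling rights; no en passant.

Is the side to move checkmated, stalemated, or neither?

Black to move; black king on a3.
In check: no.
Legal moves for Black: Ng8, Ne8, Nh7, Nd7, Nh5, Nd5, Ng4, Ne4, Kb4, Ka4, Kb3, Kb2, Ka2, hxg2+, g6, h2, d2, g5.
Black has 18 legal moves and is not in check → neither.

neither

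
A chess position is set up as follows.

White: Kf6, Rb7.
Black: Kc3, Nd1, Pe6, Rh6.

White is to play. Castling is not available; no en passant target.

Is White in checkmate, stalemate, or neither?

neither

White to move; white king on f6.
In check: yes, from the black rook on h6.
Legal moves for White: Kg7, Kf7, Ke7, Kg5, Ke5.
White is in check but has 5 legal moves → neither.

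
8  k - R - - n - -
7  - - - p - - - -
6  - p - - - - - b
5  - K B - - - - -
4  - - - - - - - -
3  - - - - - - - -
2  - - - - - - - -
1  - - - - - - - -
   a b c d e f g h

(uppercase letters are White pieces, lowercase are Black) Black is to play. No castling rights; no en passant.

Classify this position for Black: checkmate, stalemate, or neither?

neither

Black to move; black king on a8.
In check: yes, from the white rook on c8.
Legal moves for Black: Kb7, Ka7.
Black is in check but has 2 legal moves → neither.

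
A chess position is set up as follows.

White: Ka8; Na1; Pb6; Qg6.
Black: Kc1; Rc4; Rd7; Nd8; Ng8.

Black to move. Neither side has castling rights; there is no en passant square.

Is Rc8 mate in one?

yes

After Rc8: white king on a8; in check: yes, from the black rook on c8.
King squares — a7: attacked by Rd7; b7: attacked by Rd7; b8: attacked by Rc8.
White has no legal moves → checkmate.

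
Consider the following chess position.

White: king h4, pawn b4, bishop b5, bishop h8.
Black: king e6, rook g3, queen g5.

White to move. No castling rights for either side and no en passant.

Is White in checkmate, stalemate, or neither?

White to move; white king on h4.
In check: yes, from the black queen on g5.
King squares — g3: attacked by Qg5; h3: attacked by Rg3; g4: attacked by Rg3; g5: attacked by Rg3; h5: attacked by Qg5.
Legal moves for White: none.
In check with no legal moves → checkmate.

checkmate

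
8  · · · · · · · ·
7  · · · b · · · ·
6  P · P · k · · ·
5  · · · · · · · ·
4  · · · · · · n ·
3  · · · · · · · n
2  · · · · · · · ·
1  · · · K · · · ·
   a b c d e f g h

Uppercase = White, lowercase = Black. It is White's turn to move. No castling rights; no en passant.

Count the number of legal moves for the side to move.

White to move; king on d1.
In check: no.
Legal moves: Ke2, Kd2, Kc2, Ke1, Kc1, cxd7, c7, a7.
Count: 8.

8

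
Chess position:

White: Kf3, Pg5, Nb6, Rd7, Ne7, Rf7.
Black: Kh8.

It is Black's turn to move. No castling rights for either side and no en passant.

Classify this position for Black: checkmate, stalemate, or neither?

Black to move; black king on h8.
In check: no.
King squares — g7: attacked by Rf7; h7: attacked by Rf7; g8: attacked by Ne7.
Legal moves for Black: none.
Not in check and no legal moves → stalemate.

stalemate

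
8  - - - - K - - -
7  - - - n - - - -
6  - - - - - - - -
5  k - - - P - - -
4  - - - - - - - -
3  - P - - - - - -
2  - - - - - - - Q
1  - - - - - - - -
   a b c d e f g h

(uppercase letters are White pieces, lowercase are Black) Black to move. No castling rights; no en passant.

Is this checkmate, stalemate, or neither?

neither

Black to move; black king on a5.
In check: no.
Legal moves for Black: Nf8, Nb8, Nf6+, Nb6, Nxe5, Nc5, Kb6, Ka6, Kb5, Kb4.
Black has 10 legal moves and is not in check → neither.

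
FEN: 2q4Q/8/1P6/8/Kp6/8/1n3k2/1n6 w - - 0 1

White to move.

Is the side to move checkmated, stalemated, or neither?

White to move; white king on a4.
In check: yes, from the black knight on b2.
Legal moves for White: Kb5, Ka5, Kxb4, Kb3, Qxb2+.
White is in check but has 5 legal moves → neither.

neither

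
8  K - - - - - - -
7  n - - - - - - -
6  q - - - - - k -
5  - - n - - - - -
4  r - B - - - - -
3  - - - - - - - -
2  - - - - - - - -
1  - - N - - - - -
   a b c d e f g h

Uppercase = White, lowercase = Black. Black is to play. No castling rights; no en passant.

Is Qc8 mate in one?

After Qc8: white king on a8; in check: yes, from the black queen on c8.
King squares — a7: attacked by Ra4; b7: attacked by Nc5; b8: attacked by Qc8.
White has no legal moves → checkmate.

yes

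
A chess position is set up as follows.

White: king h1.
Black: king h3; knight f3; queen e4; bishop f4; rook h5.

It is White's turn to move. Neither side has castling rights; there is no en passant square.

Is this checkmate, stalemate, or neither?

stalemate

White to move; white king on h1.
In check: no.
King squares — g1: attacked by Nf3; g2: attacked by Kh3; h2: attacked by Nf3.
Legal moves for White: none.
Not in check and no legal moves → stalemate.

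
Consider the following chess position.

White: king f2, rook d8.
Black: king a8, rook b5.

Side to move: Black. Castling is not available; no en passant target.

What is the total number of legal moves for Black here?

Black to move; king on a8.
In check: yes, from the white rook on d8.
Legal moves: Kb7, Ka7, Rb8.
Count: 3.

3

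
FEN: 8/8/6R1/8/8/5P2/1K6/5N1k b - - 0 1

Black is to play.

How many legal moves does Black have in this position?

Black to move; king on h1.
In check: no.
Legal moves: none.
Count: 0.

0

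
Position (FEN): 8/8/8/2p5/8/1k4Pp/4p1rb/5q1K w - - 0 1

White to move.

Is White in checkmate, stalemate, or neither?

checkmate

White to move; white king on h1.
In check: yes, from the black queen on f1.
King squares — g1: attacked by Qf1; g2: attacked by Qf1; h2: attacked by Rg2.
Legal moves for White: none.
In check with no legal moves → checkmate.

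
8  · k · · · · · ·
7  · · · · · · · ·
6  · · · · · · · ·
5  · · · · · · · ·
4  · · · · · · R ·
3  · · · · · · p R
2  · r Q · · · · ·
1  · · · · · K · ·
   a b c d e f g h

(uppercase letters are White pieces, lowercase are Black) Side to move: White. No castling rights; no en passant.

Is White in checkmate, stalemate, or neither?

White to move; white king on f1.
In check: no.
Legal moves for White include: Rg8+, Rg7, Rg6, Rg5, Rgh4, Rf4, Re4, Rd4, Rc4, Rb4+, Ra4, Rgxg3, Rh8+, Rh7, Rh6, Rh5, Rhh4, Rhxg3, ... (list truncated; more exist).
White has legal moves and is not in check → neither.

neither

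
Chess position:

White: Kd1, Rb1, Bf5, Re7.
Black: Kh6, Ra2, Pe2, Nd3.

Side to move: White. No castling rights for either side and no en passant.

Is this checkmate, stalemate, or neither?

neither

White to move; white king on d1.
In check: yes, from the black pawn on e2.
King squares — c1: attacked by Nd3; e1: attacked by Nd3; c2: attacked by Ra2; d2: attacked by Ra2; e2: attacked by Ra2.
Legal moves for White: Rxe2.
White is in check but has 1 legal move → neither.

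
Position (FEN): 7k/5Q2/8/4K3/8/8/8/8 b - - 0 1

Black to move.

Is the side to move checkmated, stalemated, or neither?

Black to move; black king on h8.
In check: no.
King squares — g7: attacked by Qf7; h7: attacked by Qf7; g8: attacked by Qf7.
Legal moves for Black: none.
Not in check and no legal moves → stalemate.

stalemate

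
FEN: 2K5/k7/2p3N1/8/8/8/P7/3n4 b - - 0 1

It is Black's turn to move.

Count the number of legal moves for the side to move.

Black to move; king on a7.
In check: no.
Legal moves: Ka8, Kb6, Ka6, Ne3, Nc3, Nf2, Nb2, c5.
Count: 8.

8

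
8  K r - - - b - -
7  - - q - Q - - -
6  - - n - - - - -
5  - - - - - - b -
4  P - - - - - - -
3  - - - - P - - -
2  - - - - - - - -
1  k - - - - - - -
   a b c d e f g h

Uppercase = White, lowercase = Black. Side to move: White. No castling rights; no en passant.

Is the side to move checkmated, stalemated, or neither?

White to move; white king on a8.
In check: yes, from the black rook on b8.
King squares — a7: attacked by Nc6; b7: attacked by Qc7; b8: attacked by Nc6.
Legal moves for White: none.
In check with no legal moves → checkmate.

checkmate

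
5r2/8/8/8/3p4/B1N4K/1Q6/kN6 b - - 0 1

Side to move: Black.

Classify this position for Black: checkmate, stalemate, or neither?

checkmate

Black to move; black king on a1.
In check: yes, from the white queen on b2.
King squares — b1: attacked by Qb2; a2: attacked by Qb2; b2: attacked by Ba3.
Legal moves for Black: none.
In check with no legal moves → checkmate.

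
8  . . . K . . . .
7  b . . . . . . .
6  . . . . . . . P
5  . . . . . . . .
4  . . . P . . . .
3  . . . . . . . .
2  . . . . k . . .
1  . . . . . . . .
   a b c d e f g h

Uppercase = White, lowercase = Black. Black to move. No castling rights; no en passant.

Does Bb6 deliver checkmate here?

After Bb6: white king on d8; in check: yes, from the black bishop on b6.
White has 4 legal replies: Ke8, Kc8, Ke7, Kd7.
In check but a legal move exists → not checkmate.

no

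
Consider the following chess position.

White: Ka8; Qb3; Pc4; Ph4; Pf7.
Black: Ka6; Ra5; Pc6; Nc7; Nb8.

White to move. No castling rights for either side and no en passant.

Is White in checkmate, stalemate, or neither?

White to move; white king on a8.
In check: yes, from the black knight on c7.
King squares — a7: attacked by Ka6; b7: attacked by Ka6; b8: available.
Legal moves for White: Kxb8.
White is in check but has 1 legal move → neither.

neither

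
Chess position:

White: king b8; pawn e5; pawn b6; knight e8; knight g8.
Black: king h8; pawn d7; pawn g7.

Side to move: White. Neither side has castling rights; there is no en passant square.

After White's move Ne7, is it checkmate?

After Ne7: black king on h8; in check: no.
Black is not in check, so this cannot be checkmate.

no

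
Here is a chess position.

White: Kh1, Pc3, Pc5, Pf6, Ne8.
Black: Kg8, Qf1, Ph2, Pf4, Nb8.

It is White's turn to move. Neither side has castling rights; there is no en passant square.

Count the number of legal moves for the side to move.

1

White to move; king on h1.
In check: yes, from the black queen on f1.
Legal moves: Kxh2.
Count: 1.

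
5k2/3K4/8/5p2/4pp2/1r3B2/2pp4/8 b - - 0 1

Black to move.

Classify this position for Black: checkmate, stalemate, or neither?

neither

Black to move; black king on f8.
In check: no.
Legal moves for Black include: Kg8, Kg7, Kf7, Rb8, Rb7+, Rb6, Rb5, Rb4, Rxf3, Re3, Rd3+, Rc3, Ra3, Rb2, Rb1, exf3, e3, d1=Q+, ... (list truncated; more exist).
Black has legal moves and is not in check → neither.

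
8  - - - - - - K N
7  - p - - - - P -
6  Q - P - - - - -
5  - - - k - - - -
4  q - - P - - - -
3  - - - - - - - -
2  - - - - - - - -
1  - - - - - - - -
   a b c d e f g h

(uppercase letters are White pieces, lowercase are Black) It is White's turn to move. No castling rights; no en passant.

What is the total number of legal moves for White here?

White to move; king on g8.
In check: no.
Legal moves: Nf7, Ng6, Kf8, Kh7, Kf7, Qa8, Qxb7, Qa7, Qb6, Qb5+, Qa5+, Qc4+, Qxa4, Qd3, Qe2, Qf1, cxb7, c7.
Count: 18.

18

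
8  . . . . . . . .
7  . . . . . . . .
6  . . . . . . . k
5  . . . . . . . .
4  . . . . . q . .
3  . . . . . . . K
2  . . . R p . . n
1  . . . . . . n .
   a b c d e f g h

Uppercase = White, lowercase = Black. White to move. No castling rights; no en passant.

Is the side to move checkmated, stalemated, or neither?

neither

White to move; white king on h3.
In check: yes, from the black knight on g1.
King squares — g2: available; h2: attacked by Qf4; g3: attacked by Qf4; g4: attacked by Nh2; h4: attacked by Qf4.
Legal moves for White: Kg2.
White is in check but has 1 legal move → neither.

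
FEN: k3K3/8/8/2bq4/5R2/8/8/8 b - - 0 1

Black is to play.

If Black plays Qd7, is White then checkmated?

no

After Qd7: white king on e8; in check: yes, from the black queen on d7.
White has 1 legal reply: Kxd7.
In check but a legal move exists → not checkmate.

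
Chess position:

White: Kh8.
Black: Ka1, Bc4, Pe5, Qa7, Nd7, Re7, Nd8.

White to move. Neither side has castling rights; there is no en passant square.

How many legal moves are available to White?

0

White to move; king on h8.
In check: no.
Legal moves: none.
Count: 0.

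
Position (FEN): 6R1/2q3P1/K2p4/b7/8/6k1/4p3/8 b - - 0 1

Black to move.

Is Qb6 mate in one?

yes

After Qb6: white king on a6; in check: yes, from the black queen on b6.
King squares — a5: attacked by Qb6; b5: attacked by Qb6; b6: attacked by Ba5; a7: attacked by Qb6; b7: attacked by Qb6.
White has no legal moves → checkmate.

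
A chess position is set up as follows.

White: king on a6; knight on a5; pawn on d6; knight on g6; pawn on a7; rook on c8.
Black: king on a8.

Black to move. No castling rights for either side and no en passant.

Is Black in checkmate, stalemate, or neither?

checkmate

Black to move; black king on a8.
In check: yes, from the white rook on c8.
King squares — a7: attacked by Ka6; b7: attacked by Na5; b8: attacked by Pa7.
Legal moves for Black: none.
In check with no legal moves → checkmate.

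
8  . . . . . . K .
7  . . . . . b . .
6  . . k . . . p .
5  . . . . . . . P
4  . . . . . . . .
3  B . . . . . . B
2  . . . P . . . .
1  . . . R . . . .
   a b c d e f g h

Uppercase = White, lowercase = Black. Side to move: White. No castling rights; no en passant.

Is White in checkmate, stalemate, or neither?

White to move; white king on g8.
In check: yes, from the black bishop on f7.
Legal moves for White: Kh8, Kf8, Kh7, Kg7, Kxf7.
White is in check but has 5 legal moves → neither.

neither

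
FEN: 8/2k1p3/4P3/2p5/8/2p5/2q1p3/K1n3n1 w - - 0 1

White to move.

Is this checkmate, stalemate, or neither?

White to move; white king on a1.
In check: no.
King squares — b1: attacked by Qc2; a2: attacked by Nc1; b2: attacked by Qc2.
Legal moves for White: none.
Not in check and no legal moves → stalemate.

stalemate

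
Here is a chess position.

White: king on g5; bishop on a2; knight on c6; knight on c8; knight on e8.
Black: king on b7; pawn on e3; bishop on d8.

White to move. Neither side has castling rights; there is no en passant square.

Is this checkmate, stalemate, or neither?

White to move; white king on g5.
In check: yes, from the black bishop on d8.
King squares — f4: available; g4: available; h4: attacked by Bd8; f5: available; h5: available; f6: attacked by Bd8; g6: available; h6: available.
Legal moves for White: Kh6, Kg6, Kh5, Kf5, Kg4, Kf4, Nf6, N8e7, Nxd8+, N6e7.
White is in check but has 10 legal moves → neither.

neither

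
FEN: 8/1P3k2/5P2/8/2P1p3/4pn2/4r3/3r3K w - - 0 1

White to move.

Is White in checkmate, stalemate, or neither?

White to move; white king on h1.
In check: yes, from the black rook on d1.
King squares — g1: attacked by Rd1; g2: attacked by Re2; h2: attacked by Re2.
Legal moves for White: none.
In check with no legal moves → checkmate.

checkmate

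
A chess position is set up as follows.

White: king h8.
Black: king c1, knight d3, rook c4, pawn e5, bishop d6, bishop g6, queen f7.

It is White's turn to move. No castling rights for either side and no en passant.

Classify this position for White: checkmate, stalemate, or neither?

White to move; white king on h8.
In check: no.
King squares — g7: attacked by Qf7; h7: attacked by Bg6; g8: attacked by Qf7.
Legal moves for White: none.
Not in check and no legal moves → stalemate.

stalemate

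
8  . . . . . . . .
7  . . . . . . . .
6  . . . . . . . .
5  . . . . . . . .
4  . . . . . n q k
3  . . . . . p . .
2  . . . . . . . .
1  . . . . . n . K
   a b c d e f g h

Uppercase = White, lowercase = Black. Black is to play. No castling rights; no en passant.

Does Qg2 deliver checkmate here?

After Qg2: white king on h1; in check: yes, from the black queen on g2.
King squares — g1: attacked by Qg2; g2: attacked by Pf3; h2: attacked by Nf1.
White has no legal moves → checkmate.

yes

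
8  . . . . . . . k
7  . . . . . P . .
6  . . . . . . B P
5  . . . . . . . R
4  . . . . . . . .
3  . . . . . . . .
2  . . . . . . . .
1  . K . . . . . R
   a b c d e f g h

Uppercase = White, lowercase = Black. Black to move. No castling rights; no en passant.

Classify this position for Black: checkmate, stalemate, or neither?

stalemate

Black to move; black king on h8.
In check: no.
King squares — g7: attacked by Ph6; h7: attacked by Bg6; g8: attacked by Pf7.
Legal moves for Black: none.
Not in check and no legal moves → stalemate.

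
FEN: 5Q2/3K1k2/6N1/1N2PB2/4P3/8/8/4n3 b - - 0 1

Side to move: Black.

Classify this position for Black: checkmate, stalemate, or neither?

Black to move; black king on f7.
In check: yes, from the white queen on f8.
King squares — e6: attacked by Bf5; f6: attacked by Pe5; g6: attacked by Bf5; e7: attacked by Ng6; g7: attacked by Qf8; e8: attacked by Kd7; f8: attacked by Ng6; g8: attacked by Qf8.
Legal moves for Black: none.
In check with no legal moves → checkmate.

checkmate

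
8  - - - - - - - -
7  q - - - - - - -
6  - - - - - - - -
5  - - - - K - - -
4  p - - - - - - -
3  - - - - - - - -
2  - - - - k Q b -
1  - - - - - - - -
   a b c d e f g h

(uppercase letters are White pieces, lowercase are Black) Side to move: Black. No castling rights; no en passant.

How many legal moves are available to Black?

Black to move; king on e2.
In check: yes, from the white queen on f2.
Legal moves: Kd3, Kxf2, Kd1, Qxf2.
Count: 4.

4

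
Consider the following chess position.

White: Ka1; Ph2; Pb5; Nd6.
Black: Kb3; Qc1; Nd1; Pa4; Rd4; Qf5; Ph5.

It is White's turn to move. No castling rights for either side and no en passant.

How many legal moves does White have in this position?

0

White to move; king on a1.
In check: yes, from the black queen on c1.
Legal moves: none.
Count: 0.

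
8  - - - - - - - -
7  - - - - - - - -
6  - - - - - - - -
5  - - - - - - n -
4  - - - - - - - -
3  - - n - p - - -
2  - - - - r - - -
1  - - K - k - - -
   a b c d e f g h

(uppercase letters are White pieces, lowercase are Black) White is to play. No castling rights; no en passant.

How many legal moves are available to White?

0

White to move; king on c1.
In check: no.
Legal moves: none.
Count: 0.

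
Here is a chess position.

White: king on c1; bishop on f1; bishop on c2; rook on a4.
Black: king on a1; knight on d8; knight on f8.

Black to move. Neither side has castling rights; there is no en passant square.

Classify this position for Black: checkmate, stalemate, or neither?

checkmate

Black to move; black king on a1.
In check: yes, from the white rook on a4.
King squares — b1: attacked by Kc1; a2: attacked by Ra4; b2: attacked by Kc1.
Legal moves for Black: none.
In check with no legal moves → checkmate.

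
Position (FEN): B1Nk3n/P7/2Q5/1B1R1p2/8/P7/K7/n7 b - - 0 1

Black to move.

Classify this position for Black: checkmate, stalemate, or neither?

Black to move; black king on d8.
In check: yes, from the white rook on d5.
King squares — c7: attacked by Qc6; d7: attacked by Rd5; e7: attacked by Nc8; c8: attacked by Qc6; e8: attacked by Qc6.
Legal moves for Black: none.
In check with no legal moves → checkmate.

checkmate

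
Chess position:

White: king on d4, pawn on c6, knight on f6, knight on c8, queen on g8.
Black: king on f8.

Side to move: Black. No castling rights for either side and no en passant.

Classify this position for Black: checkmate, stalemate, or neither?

Black to move; black king on f8.
In check: yes, from the white queen on g8.
King squares — e7: attacked by Nc8; f7: attacked by Qg8; g7: attacked by Qg8; e8: attacked by Nf6; g8: attacked by Nf6.
Legal moves for Black: none.
In check with no legal moves → checkmate.

checkmate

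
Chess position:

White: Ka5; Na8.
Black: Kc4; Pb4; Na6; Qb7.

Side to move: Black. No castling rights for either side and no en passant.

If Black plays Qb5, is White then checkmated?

After Qb5: white king on a5; in check: yes, from the black queen on b5.
King squares — a4: attacked by Qb5; b4: attacked by Kc4; b5: attacked by Kc4; a6: attacked by Qb5; b6: attacked by Qb5.
White has no legal moves → checkmate.

yes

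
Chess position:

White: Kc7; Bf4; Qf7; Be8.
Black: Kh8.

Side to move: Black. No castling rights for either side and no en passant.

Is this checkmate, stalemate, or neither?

stalemate

Black to move; black king on h8.
In check: no.
King squares — g7: attacked by Qf7; h7: attacked by Qf7; g8: attacked by Qf7.
Legal moves for Black: none.
Not in check and no legal moves → stalemate.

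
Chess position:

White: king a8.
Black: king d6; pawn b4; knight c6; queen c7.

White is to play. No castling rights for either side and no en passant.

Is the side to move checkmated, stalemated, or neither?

White to move; white king on a8.
In check: no.
King squares — a7: attacked by Nc6; b7: attacked by Qc7; b8: attacked by Nc6.
Legal moves for White: none.
Not in check and no legal moves → stalemate.

stalemate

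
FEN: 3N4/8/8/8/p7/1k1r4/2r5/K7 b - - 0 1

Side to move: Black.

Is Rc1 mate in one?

After Rc1: white king on a1; in check: yes, from the black rook on c1.
King squares — b1: attacked by Rc1; a2: attacked by Kb3; b2: attacked by Kb3.
White has no legal moves → checkmate.

yes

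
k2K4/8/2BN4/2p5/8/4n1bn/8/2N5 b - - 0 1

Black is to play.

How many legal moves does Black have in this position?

Black to move; king on a8.
In check: yes, from the white bishop on c6.
Legal moves: Kb8, Ka7.
Count: 2.

2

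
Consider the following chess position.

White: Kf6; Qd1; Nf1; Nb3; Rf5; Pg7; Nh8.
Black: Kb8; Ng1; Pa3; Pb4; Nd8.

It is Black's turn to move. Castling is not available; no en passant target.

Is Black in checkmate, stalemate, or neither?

neither

Black to move; black king on b8.
In check: no.
Legal moves for Black: Nf7, Nb7, Ne6, Nc6, Kc8, Ka8, Kc7, Kb7, Ka7, Nh3, Nf3, Ne2, a2.
Black has 13 legal moves and is not in check → neither.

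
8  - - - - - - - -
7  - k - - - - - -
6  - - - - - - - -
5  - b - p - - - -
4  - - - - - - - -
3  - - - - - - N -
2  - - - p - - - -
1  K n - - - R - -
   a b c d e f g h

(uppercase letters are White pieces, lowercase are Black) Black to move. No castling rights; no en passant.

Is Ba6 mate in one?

no

After Ba6: white king on a1; in check: no.
White is not in check, so this cannot be checkmate.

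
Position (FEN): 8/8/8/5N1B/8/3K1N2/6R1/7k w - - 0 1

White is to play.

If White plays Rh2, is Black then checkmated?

After Rh2: black king on h1; in check: yes, from the white rook on h2.
King squares — g1: attacked by Nf3; g2: attacked by Rh2; h2: attacked by Nf3.
Black has no legal moves → checkmate.

yes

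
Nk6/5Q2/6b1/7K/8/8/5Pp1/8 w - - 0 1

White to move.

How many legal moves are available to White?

White to move; king on h5.
In check: yes, from the black bishop on g6.
Legal moves: Kh6, Kxg6, Kg5, Kh4, Kg4, Qxg6.
Count: 6.

6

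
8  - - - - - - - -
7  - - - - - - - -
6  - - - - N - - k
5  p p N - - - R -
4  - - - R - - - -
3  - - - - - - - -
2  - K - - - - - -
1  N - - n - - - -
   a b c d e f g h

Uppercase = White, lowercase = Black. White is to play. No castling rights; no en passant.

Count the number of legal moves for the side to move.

7

White to move; king on b2.
In check: yes, from the black knight on d1.
Legal moves: Kb3, Ka3, Kc2, Ka2, Kc1, Kb1, Rxd1.
Count: 7.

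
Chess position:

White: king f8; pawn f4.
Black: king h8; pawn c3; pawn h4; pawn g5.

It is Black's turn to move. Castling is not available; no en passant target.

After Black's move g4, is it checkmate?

no

After g4: white king on f8; in check: no.
White is not in check, so this cannot be checkmate.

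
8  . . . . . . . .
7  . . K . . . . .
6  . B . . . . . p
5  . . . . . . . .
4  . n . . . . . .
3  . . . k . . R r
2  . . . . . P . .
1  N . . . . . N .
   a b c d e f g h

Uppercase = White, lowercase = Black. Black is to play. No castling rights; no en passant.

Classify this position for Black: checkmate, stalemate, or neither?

Black to move; black king on d3.
In check: yes, from the white rook on g3.
Legal moves for Black: Ke4, Kc4, Kd2, Rxg3.
Black is in check but has 4 legal moves → neither.

neither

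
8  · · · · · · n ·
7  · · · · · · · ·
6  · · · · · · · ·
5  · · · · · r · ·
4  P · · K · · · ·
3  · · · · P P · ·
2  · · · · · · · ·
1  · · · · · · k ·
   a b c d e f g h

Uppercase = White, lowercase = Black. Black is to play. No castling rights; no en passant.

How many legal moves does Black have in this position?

Black to move; king on g1.
In check: no.
Legal moves: Ne7, Nh6, Nf6, Rf8, Rf7, Rf6, Rh5, Rg5, Re5, Rd5+, Rc5, Rb5, Ra5, Rf4+, Rxf3, Kh2, Kg2, Kf2, Kh1, Kf1.
Count: 20.

20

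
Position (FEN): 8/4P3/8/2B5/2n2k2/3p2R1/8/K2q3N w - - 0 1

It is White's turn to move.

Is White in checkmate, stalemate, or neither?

neither

White to move; white king on a1.
In check: yes, from the black queen on d1.
Legal moves for White: Ka2.
White is in check but has 1 legal move → neither.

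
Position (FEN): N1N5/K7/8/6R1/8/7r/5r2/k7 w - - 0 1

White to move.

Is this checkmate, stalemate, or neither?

White to move; white king on a7.
In check: no.
Legal moves for White include: Ne7, Nd6, Ncb6, Nc7, Nab6, Kb8, Kb7, Kb6, Ka6, Rg8, Rg7, Rg6, Rh5, Rf5, Re5, Rd5, Rc5, Rb5, ... (list truncated; more exist).
White has legal moves and is not in check → neither.

neither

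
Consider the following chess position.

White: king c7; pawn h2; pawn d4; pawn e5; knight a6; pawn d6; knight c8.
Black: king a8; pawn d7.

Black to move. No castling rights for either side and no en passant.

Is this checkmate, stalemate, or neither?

Black to move; black king on a8.
In check: no.
King squares — a7: attacked by Nc8; b7: attacked by Kc7; b8: attacked by Na6.
Legal moves for Black: none.
Not in check and no legal moves → stalemate.

stalemate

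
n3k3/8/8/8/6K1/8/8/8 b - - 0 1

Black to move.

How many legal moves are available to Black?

Black to move; king on e8.
In check: no.
Legal moves: Kf8, Kd8, Kf7, Ke7, Kd7, Nc7, Nb6.
Count: 7.

7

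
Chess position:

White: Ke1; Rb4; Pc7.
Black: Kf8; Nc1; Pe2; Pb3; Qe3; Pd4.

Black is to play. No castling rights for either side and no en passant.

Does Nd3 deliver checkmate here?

After Nd3: white king on e1; in check: yes, from the black knight on d3.
King squares — d1: attacked by Pe2; f1: attacked by Pe2; d2: attacked by Qe3; e2: attacked by Qe3; f2: attacked by Nd3.
White has no legal moves → checkmate.

yes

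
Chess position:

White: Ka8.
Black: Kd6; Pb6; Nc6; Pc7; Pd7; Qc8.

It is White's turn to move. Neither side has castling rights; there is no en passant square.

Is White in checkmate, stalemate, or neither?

checkmate

White to move; white king on a8.
In check: yes, from the black queen on c8.
King squares — a7: attacked by Nc6; b7: attacked by Qc8; b8: attacked by Nc6.
Legal moves for White: none.
In check with no legal moves → checkmate.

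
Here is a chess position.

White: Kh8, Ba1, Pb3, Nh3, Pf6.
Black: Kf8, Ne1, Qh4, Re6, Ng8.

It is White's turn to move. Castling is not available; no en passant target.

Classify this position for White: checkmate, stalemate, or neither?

White to move; white king on h8.
In check: yes, from the black queen on h4.
King squares — g7: attacked by Kf8; h7: attacked by Qh4; g8: attacked by Kf8.
Legal moves for White: none.
In check with no legal moves → checkmate.

checkmate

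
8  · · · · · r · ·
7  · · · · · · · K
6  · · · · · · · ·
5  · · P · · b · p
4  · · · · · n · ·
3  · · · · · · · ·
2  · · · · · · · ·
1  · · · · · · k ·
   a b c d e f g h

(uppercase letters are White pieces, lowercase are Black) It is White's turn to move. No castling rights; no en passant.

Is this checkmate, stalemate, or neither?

neither

White to move; white king on h7.
In check: yes, from the black bishop on f5.
King squares — g6: attacked by Nf4; h6: available; g7: available; g8: attacked by Rf8; h8: attacked by Rf8.
Legal moves for White: Kg7, Kh6.
White is in check but has 2 legal moves → neither.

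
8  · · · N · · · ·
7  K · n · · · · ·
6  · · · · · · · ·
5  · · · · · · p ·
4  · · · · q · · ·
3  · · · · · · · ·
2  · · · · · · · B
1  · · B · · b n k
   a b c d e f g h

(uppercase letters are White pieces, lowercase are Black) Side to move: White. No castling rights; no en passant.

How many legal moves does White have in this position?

18

White to move; king on a7.
In check: no.
Legal moves: Nf7, Nb7, Ne6, Nc6, Kb8, Kb6, Bxc7, Bd6, Be5, Bhf4, Bg3, Bxg1, Bxg5, Bcf4, Be3, Ba3, Bd2, Bb2.
Count: 18.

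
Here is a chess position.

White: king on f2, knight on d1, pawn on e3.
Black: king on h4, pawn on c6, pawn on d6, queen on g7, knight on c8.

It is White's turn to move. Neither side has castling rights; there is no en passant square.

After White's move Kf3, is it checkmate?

no

After Kf3: black king on h4; in check: no.
Black is not in check, so this cannot be checkmate.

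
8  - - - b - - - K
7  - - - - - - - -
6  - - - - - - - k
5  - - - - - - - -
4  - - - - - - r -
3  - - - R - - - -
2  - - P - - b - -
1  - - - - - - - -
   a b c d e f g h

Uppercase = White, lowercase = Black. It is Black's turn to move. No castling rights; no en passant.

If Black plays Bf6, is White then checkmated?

yes

After Bf6: white king on h8; in check: yes, from the black bishop on f6.
King squares — g7: attacked by Rg4; h7: attacked by Kh6; g8: attacked by Rg4.
White has no legal moves → checkmate.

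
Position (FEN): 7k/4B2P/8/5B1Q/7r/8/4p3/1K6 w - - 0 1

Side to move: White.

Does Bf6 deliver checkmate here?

yes

After Bf6: black king on h8; in check: yes, from the white bishop on f6.
King squares — g7: attacked by Bf6; h7: attacked by Bf5; g8: attacked by Ph7.
Black has no legal moves → checkmate.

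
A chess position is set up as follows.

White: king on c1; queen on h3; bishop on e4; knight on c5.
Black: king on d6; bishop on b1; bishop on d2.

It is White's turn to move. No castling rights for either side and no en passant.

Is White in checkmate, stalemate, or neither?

neither

White to move; white king on c1.
In check: yes, from the black bishop on d2.
King squares — b1: available; d1: available; b2: available; c2: attacked by Bb1; d2: available.
Legal moves for White: Kxd2, Kb2, Kd1, Kxb1.
White is in check but has 4 legal moves → neither.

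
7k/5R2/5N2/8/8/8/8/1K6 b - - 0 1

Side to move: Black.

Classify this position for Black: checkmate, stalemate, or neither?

stalemate

Black to move; black king on h8.
In check: no.
King squares — g7: attacked by Rf7; h7: attacked by Nf6; g8: attacked by Nf6.
Legal moves for Black: none.
Not in check and no legal moves → stalemate.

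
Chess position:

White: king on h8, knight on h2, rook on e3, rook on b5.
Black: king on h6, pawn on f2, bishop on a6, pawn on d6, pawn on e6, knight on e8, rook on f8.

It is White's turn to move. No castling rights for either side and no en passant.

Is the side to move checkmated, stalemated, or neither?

checkmate

White to move; white king on h8.
In check: yes, from the black rook on f8.
King squares — g7: attacked by Kh6; h7: attacked by Kh6; g8: attacked by Rf8.
Legal moves for White: none.
In check with no legal moves → checkmate.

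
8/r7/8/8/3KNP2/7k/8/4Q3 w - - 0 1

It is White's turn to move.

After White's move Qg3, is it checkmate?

After Qg3: black king on h3; in check: yes, from the white queen on g3.
King squares — g2: attacked by Qg3; h2: attacked by Qg3; g3: attacked by Ne4; g4: attacked by Qg3; h4: attacked by Qg3.
Black has no legal moves → checkmate.

yes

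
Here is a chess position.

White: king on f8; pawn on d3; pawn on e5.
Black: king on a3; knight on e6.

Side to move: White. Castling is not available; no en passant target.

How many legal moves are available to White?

White to move; king on f8.
In check: yes, from the black knight on e6.
Legal moves: Kg8, Ke8, Kf7, Ke7.
Count: 4.

4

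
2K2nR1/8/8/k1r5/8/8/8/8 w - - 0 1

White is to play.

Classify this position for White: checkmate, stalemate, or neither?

White to move; white king on c8.
In check: yes, from the black rook on c5.
Legal moves for White: Kd8, Kb8, Kb7.
White is in check but has 3 legal moves → neither.

neither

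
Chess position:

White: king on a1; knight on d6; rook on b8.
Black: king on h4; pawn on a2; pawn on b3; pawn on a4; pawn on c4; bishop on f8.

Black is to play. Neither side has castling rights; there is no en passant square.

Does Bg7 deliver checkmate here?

After Bg7: white king on a1; in check: yes, from the black bishop on g7.
King squares — b1: attacked by Pa2; a2: attacked by Pb3; b2: attacked by Bg7.
White has no legal moves → checkmate.

yes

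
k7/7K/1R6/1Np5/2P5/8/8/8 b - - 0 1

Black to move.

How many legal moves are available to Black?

0

Black to move; king on a8.
In check: no.
Legal moves: none.
Count: 0.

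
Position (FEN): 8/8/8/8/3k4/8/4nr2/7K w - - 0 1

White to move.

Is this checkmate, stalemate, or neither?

White to move; white king on h1.
In check: no.
King squares — g1: attacked by Ne2; g2: attacked by Rf2; h2: attacked by Rf2.
Legal moves for White: none.
Not in check and no legal moves → stalemate.

stalemate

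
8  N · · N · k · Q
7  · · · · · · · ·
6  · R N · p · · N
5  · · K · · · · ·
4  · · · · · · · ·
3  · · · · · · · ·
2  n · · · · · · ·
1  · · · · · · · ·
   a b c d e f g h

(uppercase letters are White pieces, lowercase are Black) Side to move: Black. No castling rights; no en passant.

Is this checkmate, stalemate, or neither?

checkmate

Black to move; black king on f8.
In check: yes, from the white queen on h8.
King squares — e7: attacked by Nc6; f7: attacked by Nh6; g7: attacked by Qh8; e8: attacked by Qh8; g8: attacked by Nh6.
Legal moves for Black: none.
In check with no legal moves → checkmate.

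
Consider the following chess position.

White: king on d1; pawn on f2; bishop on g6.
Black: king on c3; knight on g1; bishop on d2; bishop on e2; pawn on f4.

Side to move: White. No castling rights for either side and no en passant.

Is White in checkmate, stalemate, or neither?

White to move; white king on d1.
In check: yes, from the black bishop on e2.
King squares — c1: attacked by Bd2; e1: attacked by Bd2; c2: attacked by Kc3; d2: attacked by Kc3; e2: attacked by Ng1.
Legal moves for White: none.
In check with no legal moves → checkmate.

checkmate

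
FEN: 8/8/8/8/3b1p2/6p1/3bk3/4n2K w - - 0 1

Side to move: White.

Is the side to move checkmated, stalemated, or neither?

stalemate

White to move; white king on h1.
In check: no.
King squares — g1: attacked by Bd4; g2: attacked by Ne1; h2: attacked by Pg3.
Legal moves for White: none.
Not in check and no legal moves → stalemate.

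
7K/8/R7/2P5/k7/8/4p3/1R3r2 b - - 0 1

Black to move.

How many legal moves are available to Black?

0

Black to move; king on a4.
In check: yes, from the white rook on a6.
Legal moves: none.
Count: 0.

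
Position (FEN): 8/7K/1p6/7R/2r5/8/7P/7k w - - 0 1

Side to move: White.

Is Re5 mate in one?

no

After Re5: black king on h1; in check: no.
Black is not in check, so this cannot be checkmate.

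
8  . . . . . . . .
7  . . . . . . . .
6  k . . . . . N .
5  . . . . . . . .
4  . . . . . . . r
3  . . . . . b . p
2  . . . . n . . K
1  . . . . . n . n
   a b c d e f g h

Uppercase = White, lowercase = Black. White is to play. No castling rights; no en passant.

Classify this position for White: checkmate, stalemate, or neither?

checkmate

White to move; white king on h2.
In check: yes, from the black knight on f1.
King squares — g1: attacked by Ne2; h1: attacked by Bf3; g2: attacked by Bf3; g3: attacked by Nf1; h3: attacked by Rh4.
Legal moves for White: none.
In check with no legal moves → checkmate.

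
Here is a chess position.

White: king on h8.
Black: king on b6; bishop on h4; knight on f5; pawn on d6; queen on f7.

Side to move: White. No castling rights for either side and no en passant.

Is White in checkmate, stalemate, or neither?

White to move; white king on h8.
In check: no.
King squares — g7: attacked by Nf5; h7: attacked by Qf7; g8: attacked by Qf7.
Legal moves for White: none.
Not in check and no legal moves → stalemate.

stalemate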